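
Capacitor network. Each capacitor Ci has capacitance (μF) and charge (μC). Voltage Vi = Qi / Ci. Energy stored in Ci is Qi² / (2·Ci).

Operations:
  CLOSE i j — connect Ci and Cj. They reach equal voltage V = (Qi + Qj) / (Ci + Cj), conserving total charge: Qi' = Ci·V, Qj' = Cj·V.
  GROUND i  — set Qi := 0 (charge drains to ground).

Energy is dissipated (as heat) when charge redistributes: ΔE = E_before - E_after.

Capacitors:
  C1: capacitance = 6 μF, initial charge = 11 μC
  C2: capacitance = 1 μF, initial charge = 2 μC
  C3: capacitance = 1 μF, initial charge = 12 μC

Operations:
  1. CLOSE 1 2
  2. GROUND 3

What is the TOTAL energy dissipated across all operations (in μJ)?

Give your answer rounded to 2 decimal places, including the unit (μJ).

Answer: 72.01 μJ

Derivation:
Initial: C1(6μF, Q=11μC, V=1.83V), C2(1μF, Q=2μC, V=2.00V), C3(1μF, Q=12μC, V=12.00V)
Op 1: CLOSE 1-2: Q_total=13.00, C_total=7.00, V=1.86; Q1=11.14, Q2=1.86; dissipated=0.012
Op 2: GROUND 3: Q3=0; energy lost=72.000
Total dissipated: 72.012 μJ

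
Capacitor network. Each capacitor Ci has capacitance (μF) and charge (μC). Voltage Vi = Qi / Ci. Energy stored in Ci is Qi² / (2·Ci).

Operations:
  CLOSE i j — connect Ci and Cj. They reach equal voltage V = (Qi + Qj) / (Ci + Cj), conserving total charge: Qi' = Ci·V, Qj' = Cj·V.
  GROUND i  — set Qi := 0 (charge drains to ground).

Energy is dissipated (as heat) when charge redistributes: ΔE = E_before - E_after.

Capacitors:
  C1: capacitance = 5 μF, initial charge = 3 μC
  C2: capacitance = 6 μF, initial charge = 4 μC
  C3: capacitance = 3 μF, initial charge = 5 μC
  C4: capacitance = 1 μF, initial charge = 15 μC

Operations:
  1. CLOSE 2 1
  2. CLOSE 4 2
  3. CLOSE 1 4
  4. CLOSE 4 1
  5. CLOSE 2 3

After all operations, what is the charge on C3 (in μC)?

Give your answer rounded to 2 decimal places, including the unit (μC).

Answer: 7.04 μC

Derivation:
Initial: C1(5μF, Q=3μC, V=0.60V), C2(6μF, Q=4μC, V=0.67V), C3(3μF, Q=5μC, V=1.67V), C4(1μF, Q=15μC, V=15.00V)
Op 1: CLOSE 2-1: Q_total=7.00, C_total=11.00, V=0.64; Q2=3.82, Q1=3.18; dissipated=0.006
Op 2: CLOSE 4-2: Q_total=18.82, C_total=7.00, V=2.69; Q4=2.69, Q2=16.13; dissipated=88.420
Op 3: CLOSE 1-4: Q_total=5.87, C_total=6.00, V=0.98; Q1=4.89, Q4=0.98; dissipated=1.754
Op 4: CLOSE 4-1: Q_total=5.87, C_total=6.00, V=0.98; Q4=0.98, Q1=4.89; dissipated=0.000
Op 5: CLOSE 2-3: Q_total=21.13, C_total=9.00, V=2.35; Q2=14.09, Q3=7.04; dissipated=1.044
Final charges: Q1=4.89, Q2=14.09, Q3=7.04, Q4=0.98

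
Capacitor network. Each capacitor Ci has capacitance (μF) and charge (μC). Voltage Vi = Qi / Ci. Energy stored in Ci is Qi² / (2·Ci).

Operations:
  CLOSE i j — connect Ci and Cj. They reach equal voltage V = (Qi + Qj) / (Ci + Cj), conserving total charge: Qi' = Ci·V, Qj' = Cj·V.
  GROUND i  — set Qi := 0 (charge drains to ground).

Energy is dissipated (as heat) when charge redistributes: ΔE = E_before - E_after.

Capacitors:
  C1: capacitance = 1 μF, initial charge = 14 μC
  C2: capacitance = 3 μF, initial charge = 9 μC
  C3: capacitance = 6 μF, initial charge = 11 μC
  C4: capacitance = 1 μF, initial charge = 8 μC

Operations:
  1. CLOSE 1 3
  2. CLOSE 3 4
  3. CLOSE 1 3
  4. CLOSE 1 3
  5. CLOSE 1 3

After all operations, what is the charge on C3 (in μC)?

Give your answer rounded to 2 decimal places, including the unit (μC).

Initial: C1(1μF, Q=14μC, V=14.00V), C2(3μF, Q=9μC, V=3.00V), C3(6μF, Q=11μC, V=1.83V), C4(1μF, Q=8μC, V=8.00V)
Op 1: CLOSE 1-3: Q_total=25.00, C_total=7.00, V=3.57; Q1=3.57, Q3=21.43; dissipated=63.440
Op 2: CLOSE 3-4: Q_total=29.43, C_total=7.00, V=4.20; Q3=25.22, Q4=4.20; dissipated=8.405
Op 3: CLOSE 1-3: Q_total=28.80, C_total=7.00, V=4.11; Q1=4.11, Q3=24.68; dissipated=0.172
Op 4: CLOSE 1-3: Q_total=28.80, C_total=7.00, V=4.11; Q1=4.11, Q3=24.68; dissipated=0.000
Op 5: CLOSE 1-3: Q_total=28.80, C_total=7.00, V=4.11; Q1=4.11, Q3=24.68; dissipated=0.000
Final charges: Q1=4.11, Q2=9.00, Q3=24.68, Q4=4.20

Answer: 24.68 μC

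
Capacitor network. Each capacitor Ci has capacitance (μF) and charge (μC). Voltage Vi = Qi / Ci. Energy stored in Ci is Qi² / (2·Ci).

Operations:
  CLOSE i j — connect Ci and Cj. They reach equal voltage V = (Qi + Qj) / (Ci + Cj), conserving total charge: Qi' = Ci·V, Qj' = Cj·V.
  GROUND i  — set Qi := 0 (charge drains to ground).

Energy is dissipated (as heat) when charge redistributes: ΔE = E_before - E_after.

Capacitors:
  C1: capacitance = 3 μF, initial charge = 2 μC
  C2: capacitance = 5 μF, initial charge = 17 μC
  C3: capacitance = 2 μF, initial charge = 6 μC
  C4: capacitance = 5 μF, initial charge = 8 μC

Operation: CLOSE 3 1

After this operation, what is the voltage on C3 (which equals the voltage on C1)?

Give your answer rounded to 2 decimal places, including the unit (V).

Answer: 1.60 V

Derivation:
Initial: C1(3μF, Q=2μC, V=0.67V), C2(5μF, Q=17μC, V=3.40V), C3(2μF, Q=6μC, V=3.00V), C4(5μF, Q=8μC, V=1.60V)
Op 1: CLOSE 3-1: Q_total=8.00, C_total=5.00, V=1.60; Q3=3.20, Q1=4.80; dissipated=3.267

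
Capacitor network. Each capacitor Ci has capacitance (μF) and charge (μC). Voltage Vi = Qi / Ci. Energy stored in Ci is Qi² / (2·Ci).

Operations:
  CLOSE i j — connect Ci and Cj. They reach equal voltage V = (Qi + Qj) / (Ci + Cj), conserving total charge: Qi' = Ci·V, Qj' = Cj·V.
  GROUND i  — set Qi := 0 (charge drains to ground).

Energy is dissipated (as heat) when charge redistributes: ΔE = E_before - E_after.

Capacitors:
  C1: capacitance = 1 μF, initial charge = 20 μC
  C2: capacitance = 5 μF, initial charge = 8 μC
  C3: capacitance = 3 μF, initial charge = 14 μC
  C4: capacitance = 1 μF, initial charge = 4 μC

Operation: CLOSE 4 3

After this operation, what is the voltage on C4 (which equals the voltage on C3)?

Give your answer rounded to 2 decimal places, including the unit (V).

Answer: 4.50 V

Derivation:
Initial: C1(1μF, Q=20μC, V=20.00V), C2(5μF, Q=8μC, V=1.60V), C3(3μF, Q=14μC, V=4.67V), C4(1μF, Q=4μC, V=4.00V)
Op 1: CLOSE 4-3: Q_total=18.00, C_total=4.00, V=4.50; Q4=4.50, Q3=13.50; dissipated=0.167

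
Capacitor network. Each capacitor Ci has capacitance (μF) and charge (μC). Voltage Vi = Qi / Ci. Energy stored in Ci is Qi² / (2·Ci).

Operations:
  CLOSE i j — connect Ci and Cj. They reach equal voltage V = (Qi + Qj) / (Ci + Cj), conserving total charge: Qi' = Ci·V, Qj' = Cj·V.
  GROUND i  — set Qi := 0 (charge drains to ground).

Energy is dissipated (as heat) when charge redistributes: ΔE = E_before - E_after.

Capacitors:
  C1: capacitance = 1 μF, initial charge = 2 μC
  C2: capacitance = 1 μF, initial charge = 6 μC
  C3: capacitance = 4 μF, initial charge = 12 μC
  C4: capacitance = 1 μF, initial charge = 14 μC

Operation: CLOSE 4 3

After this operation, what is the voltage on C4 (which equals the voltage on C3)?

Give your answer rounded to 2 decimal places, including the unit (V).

Answer: 5.20 V

Derivation:
Initial: C1(1μF, Q=2μC, V=2.00V), C2(1μF, Q=6μC, V=6.00V), C3(4μF, Q=12μC, V=3.00V), C4(1μF, Q=14μC, V=14.00V)
Op 1: CLOSE 4-3: Q_total=26.00, C_total=5.00, V=5.20; Q4=5.20, Q3=20.80; dissipated=48.400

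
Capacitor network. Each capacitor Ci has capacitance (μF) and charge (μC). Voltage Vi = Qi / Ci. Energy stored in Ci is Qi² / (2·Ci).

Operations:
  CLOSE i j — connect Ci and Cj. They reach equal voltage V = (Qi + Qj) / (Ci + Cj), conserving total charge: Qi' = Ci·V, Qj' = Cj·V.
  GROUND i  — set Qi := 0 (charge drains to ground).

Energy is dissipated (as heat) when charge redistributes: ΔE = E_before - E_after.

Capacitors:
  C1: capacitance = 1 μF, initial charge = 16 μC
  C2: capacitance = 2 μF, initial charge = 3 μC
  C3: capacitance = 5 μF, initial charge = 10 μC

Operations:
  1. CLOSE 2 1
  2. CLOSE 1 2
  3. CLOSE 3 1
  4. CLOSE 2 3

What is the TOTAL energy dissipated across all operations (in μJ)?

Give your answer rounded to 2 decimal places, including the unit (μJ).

Answer: 87.22 μJ

Derivation:
Initial: C1(1μF, Q=16μC, V=16.00V), C2(2μF, Q=3μC, V=1.50V), C3(5μF, Q=10μC, V=2.00V)
Op 1: CLOSE 2-1: Q_total=19.00, C_total=3.00, V=6.33; Q2=12.67, Q1=6.33; dissipated=70.083
Op 2: CLOSE 1-2: Q_total=19.00, C_total=3.00, V=6.33; Q1=6.33, Q2=12.67; dissipated=0.000
Op 3: CLOSE 3-1: Q_total=16.33, C_total=6.00, V=2.72; Q3=13.61, Q1=2.72; dissipated=7.824
Op 4: CLOSE 2-3: Q_total=26.28, C_total=7.00, V=3.75; Q2=7.51, Q3=18.77; dissipated=9.314
Total dissipated: 87.222 μJ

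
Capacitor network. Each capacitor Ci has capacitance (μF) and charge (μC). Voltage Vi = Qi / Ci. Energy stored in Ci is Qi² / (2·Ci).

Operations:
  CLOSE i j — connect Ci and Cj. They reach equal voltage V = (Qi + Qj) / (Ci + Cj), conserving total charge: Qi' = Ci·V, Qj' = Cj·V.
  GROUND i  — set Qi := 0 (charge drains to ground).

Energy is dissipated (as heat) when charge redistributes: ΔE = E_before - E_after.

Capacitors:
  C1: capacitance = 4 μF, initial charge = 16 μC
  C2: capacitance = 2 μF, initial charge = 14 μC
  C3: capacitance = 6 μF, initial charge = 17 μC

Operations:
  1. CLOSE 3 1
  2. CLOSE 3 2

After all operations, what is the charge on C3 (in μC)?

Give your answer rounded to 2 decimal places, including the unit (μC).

Answer: 25.35 μC

Derivation:
Initial: C1(4μF, Q=16μC, V=4.00V), C2(2μF, Q=14μC, V=7.00V), C3(6μF, Q=17μC, V=2.83V)
Op 1: CLOSE 3-1: Q_total=33.00, C_total=10.00, V=3.30; Q3=19.80, Q1=13.20; dissipated=1.633
Op 2: CLOSE 3-2: Q_total=33.80, C_total=8.00, V=4.22; Q3=25.35, Q2=8.45; dissipated=10.268
Final charges: Q1=13.20, Q2=8.45, Q3=25.35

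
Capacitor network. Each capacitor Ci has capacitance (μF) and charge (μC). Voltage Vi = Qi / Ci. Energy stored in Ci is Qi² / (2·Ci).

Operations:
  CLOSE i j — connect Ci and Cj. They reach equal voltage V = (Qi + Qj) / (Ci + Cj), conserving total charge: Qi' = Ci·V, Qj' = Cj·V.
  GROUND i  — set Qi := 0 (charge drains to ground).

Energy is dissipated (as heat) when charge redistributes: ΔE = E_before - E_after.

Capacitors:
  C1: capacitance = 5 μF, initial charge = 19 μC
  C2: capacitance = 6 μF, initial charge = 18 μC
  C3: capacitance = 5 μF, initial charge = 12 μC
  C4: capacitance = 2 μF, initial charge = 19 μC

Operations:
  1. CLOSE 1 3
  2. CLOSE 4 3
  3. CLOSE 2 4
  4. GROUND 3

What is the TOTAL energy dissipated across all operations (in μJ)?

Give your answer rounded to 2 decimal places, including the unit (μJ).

Answer: 95.22 μJ

Derivation:
Initial: C1(5μF, Q=19μC, V=3.80V), C2(6μF, Q=18μC, V=3.00V), C3(5μF, Q=12μC, V=2.40V), C4(2μF, Q=19μC, V=9.50V)
Op 1: CLOSE 1-3: Q_total=31.00, C_total=10.00, V=3.10; Q1=15.50, Q3=15.50; dissipated=2.450
Op 2: CLOSE 4-3: Q_total=34.50, C_total=7.00, V=4.93; Q4=9.86, Q3=24.64; dissipated=29.257
Op 3: CLOSE 2-4: Q_total=27.86, C_total=8.00, V=3.48; Q2=20.89, Q4=6.96; dissipated=2.790
Op 4: GROUND 3: Q3=0; energy lost=60.727
Total dissipated: 95.224 μJ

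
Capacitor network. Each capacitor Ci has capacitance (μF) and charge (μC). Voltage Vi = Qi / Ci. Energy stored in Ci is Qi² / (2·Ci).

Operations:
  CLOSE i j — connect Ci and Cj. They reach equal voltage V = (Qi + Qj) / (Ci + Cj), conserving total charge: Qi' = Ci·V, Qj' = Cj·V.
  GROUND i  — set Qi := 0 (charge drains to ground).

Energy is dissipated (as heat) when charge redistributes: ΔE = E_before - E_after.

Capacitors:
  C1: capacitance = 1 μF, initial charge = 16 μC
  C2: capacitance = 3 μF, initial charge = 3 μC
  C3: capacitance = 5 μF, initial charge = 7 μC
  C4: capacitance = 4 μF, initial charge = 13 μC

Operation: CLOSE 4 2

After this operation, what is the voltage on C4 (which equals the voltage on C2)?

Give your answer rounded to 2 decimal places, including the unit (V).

Answer: 2.29 V

Derivation:
Initial: C1(1μF, Q=16μC, V=16.00V), C2(3μF, Q=3μC, V=1.00V), C3(5μF, Q=7μC, V=1.40V), C4(4μF, Q=13μC, V=3.25V)
Op 1: CLOSE 4-2: Q_total=16.00, C_total=7.00, V=2.29; Q4=9.14, Q2=6.86; dissipated=4.339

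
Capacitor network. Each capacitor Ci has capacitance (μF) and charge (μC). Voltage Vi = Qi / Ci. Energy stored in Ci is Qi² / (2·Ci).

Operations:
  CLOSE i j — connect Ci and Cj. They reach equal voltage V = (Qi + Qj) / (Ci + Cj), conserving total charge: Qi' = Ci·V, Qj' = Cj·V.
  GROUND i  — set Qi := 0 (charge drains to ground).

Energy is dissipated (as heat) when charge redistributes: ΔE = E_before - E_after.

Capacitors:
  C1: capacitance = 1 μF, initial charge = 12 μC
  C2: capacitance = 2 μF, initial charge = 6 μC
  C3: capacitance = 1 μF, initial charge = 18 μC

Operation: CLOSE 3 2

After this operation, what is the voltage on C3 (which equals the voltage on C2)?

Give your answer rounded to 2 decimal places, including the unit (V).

Answer: 8.00 V

Derivation:
Initial: C1(1μF, Q=12μC, V=12.00V), C2(2μF, Q=6μC, V=3.00V), C3(1μF, Q=18μC, V=18.00V)
Op 1: CLOSE 3-2: Q_total=24.00, C_total=3.00, V=8.00; Q3=8.00, Q2=16.00; dissipated=75.000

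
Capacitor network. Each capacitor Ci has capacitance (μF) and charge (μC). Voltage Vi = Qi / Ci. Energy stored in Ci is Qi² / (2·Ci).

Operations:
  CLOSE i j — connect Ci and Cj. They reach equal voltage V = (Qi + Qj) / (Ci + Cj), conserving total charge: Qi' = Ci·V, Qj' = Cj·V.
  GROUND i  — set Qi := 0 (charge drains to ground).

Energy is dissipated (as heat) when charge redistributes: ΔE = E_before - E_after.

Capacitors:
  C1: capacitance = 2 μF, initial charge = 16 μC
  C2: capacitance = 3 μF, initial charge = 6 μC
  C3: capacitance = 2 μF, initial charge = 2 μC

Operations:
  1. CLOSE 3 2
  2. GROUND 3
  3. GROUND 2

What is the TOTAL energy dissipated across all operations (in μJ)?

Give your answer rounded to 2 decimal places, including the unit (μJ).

Answer: 7.00 μJ

Derivation:
Initial: C1(2μF, Q=16μC, V=8.00V), C2(3μF, Q=6μC, V=2.00V), C3(2μF, Q=2μC, V=1.00V)
Op 1: CLOSE 3-2: Q_total=8.00, C_total=5.00, V=1.60; Q3=3.20, Q2=4.80; dissipated=0.600
Op 2: GROUND 3: Q3=0; energy lost=2.560
Op 3: GROUND 2: Q2=0; energy lost=3.840
Total dissipated: 7.000 μJ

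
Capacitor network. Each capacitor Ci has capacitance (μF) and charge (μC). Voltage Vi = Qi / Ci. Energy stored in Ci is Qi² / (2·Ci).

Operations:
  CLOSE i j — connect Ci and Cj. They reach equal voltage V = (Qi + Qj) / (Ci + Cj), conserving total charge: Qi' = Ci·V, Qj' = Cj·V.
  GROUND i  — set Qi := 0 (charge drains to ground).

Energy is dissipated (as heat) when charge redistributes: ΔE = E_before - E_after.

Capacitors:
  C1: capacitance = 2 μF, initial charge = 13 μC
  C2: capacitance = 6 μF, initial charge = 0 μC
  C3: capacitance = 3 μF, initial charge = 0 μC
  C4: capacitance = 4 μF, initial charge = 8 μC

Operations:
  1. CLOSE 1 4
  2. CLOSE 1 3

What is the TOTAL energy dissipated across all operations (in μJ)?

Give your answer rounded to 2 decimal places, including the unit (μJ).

Initial: C1(2μF, Q=13μC, V=6.50V), C2(6μF, Q=0μC, V=0.00V), C3(3μF, Q=0μC, V=0.00V), C4(4μF, Q=8μC, V=2.00V)
Op 1: CLOSE 1-4: Q_total=21.00, C_total=6.00, V=3.50; Q1=7.00, Q4=14.00; dissipated=13.500
Op 2: CLOSE 1-3: Q_total=7.00, C_total=5.00, V=1.40; Q1=2.80, Q3=4.20; dissipated=7.350
Total dissipated: 20.850 μJ

Answer: 20.85 μJ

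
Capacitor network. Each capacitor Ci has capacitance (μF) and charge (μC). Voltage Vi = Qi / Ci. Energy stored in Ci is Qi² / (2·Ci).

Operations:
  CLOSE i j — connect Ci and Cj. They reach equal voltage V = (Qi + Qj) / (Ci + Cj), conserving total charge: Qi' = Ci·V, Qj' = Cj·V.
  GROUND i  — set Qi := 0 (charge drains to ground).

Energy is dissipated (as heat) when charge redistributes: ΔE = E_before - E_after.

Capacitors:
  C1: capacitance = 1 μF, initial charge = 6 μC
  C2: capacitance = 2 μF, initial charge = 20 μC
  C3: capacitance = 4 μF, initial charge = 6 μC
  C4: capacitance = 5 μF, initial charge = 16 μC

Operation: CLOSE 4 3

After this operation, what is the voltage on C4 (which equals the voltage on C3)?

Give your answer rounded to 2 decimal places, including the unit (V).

Initial: C1(1μF, Q=6μC, V=6.00V), C2(2μF, Q=20μC, V=10.00V), C3(4μF, Q=6μC, V=1.50V), C4(5μF, Q=16μC, V=3.20V)
Op 1: CLOSE 4-3: Q_total=22.00, C_total=9.00, V=2.44; Q4=12.22, Q3=9.78; dissipated=3.211

Answer: 2.44 V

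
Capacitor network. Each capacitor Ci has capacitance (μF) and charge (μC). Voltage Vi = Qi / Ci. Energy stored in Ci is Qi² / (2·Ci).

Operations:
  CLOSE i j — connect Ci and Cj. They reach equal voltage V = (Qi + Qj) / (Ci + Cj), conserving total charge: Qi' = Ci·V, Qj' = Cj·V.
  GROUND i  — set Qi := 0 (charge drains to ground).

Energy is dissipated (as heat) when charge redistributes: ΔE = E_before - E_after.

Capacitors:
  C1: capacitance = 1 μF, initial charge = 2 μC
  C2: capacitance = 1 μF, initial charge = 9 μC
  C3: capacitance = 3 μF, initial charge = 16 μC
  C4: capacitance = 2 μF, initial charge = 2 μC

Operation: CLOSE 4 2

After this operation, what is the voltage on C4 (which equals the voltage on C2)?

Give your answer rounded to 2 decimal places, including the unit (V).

Initial: C1(1μF, Q=2μC, V=2.00V), C2(1μF, Q=9μC, V=9.00V), C3(3μF, Q=16μC, V=5.33V), C4(2μF, Q=2μC, V=1.00V)
Op 1: CLOSE 4-2: Q_total=11.00, C_total=3.00, V=3.67; Q4=7.33, Q2=3.67; dissipated=21.333

Answer: 3.67 V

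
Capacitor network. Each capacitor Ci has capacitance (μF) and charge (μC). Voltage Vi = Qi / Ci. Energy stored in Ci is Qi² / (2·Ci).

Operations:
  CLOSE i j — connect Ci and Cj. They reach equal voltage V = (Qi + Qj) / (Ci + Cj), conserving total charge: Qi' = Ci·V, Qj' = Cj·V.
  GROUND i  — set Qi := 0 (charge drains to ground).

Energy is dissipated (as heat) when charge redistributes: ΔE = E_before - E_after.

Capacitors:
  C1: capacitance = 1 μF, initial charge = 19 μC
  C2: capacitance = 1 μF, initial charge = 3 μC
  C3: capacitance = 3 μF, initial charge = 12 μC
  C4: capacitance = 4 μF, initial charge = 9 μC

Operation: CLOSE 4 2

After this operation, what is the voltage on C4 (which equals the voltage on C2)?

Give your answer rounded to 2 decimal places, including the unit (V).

Initial: C1(1μF, Q=19μC, V=19.00V), C2(1μF, Q=3μC, V=3.00V), C3(3μF, Q=12μC, V=4.00V), C4(4μF, Q=9μC, V=2.25V)
Op 1: CLOSE 4-2: Q_total=12.00, C_total=5.00, V=2.40; Q4=9.60, Q2=2.40; dissipated=0.225

Answer: 2.40 V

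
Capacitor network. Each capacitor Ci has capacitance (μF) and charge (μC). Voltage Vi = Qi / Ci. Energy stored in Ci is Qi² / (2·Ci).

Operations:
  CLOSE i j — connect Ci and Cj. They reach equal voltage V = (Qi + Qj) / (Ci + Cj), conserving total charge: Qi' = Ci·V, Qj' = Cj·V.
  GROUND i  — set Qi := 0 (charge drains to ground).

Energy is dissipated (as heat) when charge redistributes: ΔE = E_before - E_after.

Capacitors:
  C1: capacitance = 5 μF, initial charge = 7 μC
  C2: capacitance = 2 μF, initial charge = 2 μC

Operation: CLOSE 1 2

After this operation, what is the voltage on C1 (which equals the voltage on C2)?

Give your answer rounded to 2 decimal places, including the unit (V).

Answer: 1.29 V

Derivation:
Initial: C1(5μF, Q=7μC, V=1.40V), C2(2μF, Q=2μC, V=1.00V)
Op 1: CLOSE 1-2: Q_total=9.00, C_total=7.00, V=1.29; Q1=6.43, Q2=2.57; dissipated=0.114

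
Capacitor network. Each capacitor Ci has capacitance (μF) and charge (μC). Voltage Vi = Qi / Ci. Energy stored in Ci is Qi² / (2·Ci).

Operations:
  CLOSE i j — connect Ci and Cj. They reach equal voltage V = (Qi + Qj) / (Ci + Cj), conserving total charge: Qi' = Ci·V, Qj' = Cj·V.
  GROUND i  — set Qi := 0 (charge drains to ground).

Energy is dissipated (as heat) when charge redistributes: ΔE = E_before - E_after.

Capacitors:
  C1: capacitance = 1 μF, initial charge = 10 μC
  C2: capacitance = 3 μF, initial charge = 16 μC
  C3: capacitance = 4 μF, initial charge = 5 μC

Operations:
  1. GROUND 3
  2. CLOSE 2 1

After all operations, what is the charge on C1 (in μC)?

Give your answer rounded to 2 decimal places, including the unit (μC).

Initial: C1(1μF, Q=10μC, V=10.00V), C2(3μF, Q=16μC, V=5.33V), C3(4μF, Q=5μC, V=1.25V)
Op 1: GROUND 3: Q3=0; energy lost=3.125
Op 2: CLOSE 2-1: Q_total=26.00, C_total=4.00, V=6.50; Q2=19.50, Q1=6.50; dissipated=8.167
Final charges: Q1=6.50, Q2=19.50, Q3=0.00

Answer: 6.50 μC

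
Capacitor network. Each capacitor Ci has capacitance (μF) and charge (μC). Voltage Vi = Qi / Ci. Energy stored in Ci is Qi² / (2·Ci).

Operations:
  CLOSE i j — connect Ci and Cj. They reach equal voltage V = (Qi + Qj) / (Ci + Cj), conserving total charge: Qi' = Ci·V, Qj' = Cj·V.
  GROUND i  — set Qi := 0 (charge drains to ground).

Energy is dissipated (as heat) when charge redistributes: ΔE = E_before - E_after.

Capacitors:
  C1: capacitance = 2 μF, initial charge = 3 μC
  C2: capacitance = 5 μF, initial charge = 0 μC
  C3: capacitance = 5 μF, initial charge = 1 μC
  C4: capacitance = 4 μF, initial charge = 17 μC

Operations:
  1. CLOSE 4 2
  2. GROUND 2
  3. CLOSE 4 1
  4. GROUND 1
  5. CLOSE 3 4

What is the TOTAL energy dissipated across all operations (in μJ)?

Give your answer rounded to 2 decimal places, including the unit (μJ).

Initial: C1(2μF, Q=3μC, V=1.50V), C2(5μF, Q=0μC, V=0.00V), C3(5μF, Q=1μC, V=0.20V), C4(4μF, Q=17μC, V=4.25V)
Op 1: CLOSE 4-2: Q_total=17.00, C_total=9.00, V=1.89; Q4=7.56, Q2=9.44; dissipated=20.069
Op 2: GROUND 2: Q2=0; energy lost=8.920
Op 3: CLOSE 4-1: Q_total=10.56, C_total=6.00, V=1.76; Q4=7.04, Q1=3.52; dissipated=0.101
Op 4: GROUND 1: Q1=0; energy lost=3.095
Op 5: CLOSE 3-4: Q_total=8.04, C_total=9.00, V=0.89; Q3=4.47, Q4=3.57; dissipated=2.701
Total dissipated: 34.886 μJ

Answer: 34.89 μJ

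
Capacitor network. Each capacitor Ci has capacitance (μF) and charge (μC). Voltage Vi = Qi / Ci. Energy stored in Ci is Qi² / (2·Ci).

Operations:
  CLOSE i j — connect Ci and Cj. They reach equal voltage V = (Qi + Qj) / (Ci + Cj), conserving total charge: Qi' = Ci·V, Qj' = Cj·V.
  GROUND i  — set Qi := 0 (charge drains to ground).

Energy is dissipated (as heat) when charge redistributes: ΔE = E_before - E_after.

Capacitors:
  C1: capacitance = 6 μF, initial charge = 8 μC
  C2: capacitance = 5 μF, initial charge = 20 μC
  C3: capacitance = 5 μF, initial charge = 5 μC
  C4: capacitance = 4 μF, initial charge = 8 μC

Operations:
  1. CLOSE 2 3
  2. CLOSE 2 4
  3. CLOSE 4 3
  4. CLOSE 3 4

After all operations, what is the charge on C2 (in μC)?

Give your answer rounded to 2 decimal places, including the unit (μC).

Initial: C1(6μF, Q=8μC, V=1.33V), C2(5μF, Q=20μC, V=4.00V), C3(5μF, Q=5μC, V=1.00V), C4(4μF, Q=8μC, V=2.00V)
Op 1: CLOSE 2-3: Q_total=25.00, C_total=10.00, V=2.50; Q2=12.50, Q3=12.50; dissipated=11.250
Op 2: CLOSE 2-4: Q_total=20.50, C_total=9.00, V=2.28; Q2=11.39, Q4=9.11; dissipated=0.278
Op 3: CLOSE 4-3: Q_total=21.61, C_total=9.00, V=2.40; Q4=9.60, Q3=12.01; dissipated=0.055
Op 4: CLOSE 3-4: Q_total=21.61, C_total=9.00, V=2.40; Q3=12.01, Q4=9.60; dissipated=0.000
Final charges: Q1=8.00, Q2=11.39, Q3=12.01, Q4=9.60

Answer: 11.39 μC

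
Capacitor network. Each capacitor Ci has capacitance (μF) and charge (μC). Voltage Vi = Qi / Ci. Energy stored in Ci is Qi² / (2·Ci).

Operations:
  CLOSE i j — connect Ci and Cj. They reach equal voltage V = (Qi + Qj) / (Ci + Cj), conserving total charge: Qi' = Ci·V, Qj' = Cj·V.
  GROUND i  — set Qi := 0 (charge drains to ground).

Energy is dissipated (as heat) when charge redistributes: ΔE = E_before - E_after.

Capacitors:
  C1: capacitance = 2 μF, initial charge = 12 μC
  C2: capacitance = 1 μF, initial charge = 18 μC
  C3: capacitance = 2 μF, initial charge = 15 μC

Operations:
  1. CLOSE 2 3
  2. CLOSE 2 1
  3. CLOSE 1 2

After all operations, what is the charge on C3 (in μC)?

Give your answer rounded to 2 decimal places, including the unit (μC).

Answer: 22.00 μC

Derivation:
Initial: C1(2μF, Q=12μC, V=6.00V), C2(1μF, Q=18μC, V=18.00V), C3(2μF, Q=15μC, V=7.50V)
Op 1: CLOSE 2-3: Q_total=33.00, C_total=3.00, V=11.00; Q2=11.00, Q3=22.00; dissipated=36.750
Op 2: CLOSE 2-1: Q_total=23.00, C_total=3.00, V=7.67; Q2=7.67, Q1=15.33; dissipated=8.333
Op 3: CLOSE 1-2: Q_total=23.00, C_total=3.00, V=7.67; Q1=15.33, Q2=7.67; dissipated=0.000
Final charges: Q1=15.33, Q2=7.67, Q3=22.00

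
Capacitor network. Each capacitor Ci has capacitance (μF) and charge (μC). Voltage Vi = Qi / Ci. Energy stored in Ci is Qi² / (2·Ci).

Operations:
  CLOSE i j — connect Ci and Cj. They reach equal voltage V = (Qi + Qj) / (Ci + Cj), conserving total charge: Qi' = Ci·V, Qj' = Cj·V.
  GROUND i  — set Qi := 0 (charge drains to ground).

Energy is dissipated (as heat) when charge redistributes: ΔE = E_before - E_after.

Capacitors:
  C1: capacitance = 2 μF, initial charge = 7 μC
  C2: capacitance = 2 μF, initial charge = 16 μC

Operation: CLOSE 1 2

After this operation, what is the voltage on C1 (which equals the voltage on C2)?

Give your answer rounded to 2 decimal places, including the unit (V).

Answer: 5.75 V

Derivation:
Initial: C1(2μF, Q=7μC, V=3.50V), C2(2μF, Q=16μC, V=8.00V)
Op 1: CLOSE 1-2: Q_total=23.00, C_total=4.00, V=5.75; Q1=11.50, Q2=11.50; dissipated=10.125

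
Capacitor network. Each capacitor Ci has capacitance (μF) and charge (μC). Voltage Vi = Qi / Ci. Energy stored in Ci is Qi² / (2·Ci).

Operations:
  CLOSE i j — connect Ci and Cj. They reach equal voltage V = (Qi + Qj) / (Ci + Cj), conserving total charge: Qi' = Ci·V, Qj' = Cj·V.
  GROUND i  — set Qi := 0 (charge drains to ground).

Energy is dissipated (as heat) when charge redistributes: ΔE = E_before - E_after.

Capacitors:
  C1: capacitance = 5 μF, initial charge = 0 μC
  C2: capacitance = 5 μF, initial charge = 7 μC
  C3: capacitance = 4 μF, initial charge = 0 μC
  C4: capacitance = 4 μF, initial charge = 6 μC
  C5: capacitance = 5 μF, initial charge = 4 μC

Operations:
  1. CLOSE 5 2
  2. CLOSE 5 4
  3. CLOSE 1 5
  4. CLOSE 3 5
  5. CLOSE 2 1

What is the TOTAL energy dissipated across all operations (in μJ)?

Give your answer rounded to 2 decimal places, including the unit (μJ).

Initial: C1(5μF, Q=0μC, V=0.00V), C2(5μF, Q=7μC, V=1.40V), C3(4μF, Q=0μC, V=0.00V), C4(4μF, Q=6μC, V=1.50V), C5(5μF, Q=4μC, V=0.80V)
Op 1: CLOSE 5-2: Q_total=11.00, C_total=10.00, V=1.10; Q5=5.50, Q2=5.50; dissipated=0.450
Op 2: CLOSE 5-4: Q_total=11.50, C_total=9.00, V=1.28; Q5=6.39, Q4=5.11; dissipated=0.178
Op 3: CLOSE 1-5: Q_total=6.39, C_total=10.00, V=0.64; Q1=3.19, Q5=3.19; dissipated=2.041
Op 4: CLOSE 3-5: Q_total=3.19, C_total=9.00, V=0.35; Q3=1.42, Q5=1.77; dissipated=0.454
Op 5: CLOSE 2-1: Q_total=8.69, C_total=10.00, V=0.87; Q2=4.35, Q1=4.35; dissipated=0.266
Total dissipated: 3.388 μJ

Answer: 3.39 μJ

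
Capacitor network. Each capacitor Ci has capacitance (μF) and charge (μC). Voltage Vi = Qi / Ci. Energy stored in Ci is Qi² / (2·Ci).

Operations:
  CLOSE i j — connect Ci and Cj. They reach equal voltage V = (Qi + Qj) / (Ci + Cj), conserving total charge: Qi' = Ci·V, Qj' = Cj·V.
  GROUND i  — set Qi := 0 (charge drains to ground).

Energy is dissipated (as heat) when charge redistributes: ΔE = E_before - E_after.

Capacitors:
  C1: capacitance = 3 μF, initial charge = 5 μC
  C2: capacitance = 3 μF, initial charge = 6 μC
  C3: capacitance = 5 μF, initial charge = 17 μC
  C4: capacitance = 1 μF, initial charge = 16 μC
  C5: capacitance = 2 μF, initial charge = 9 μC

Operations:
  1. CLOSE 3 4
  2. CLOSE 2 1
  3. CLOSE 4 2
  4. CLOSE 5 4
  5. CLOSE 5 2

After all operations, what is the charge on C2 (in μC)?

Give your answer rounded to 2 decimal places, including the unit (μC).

Answer: 9.65 μC

Derivation:
Initial: C1(3μF, Q=5μC, V=1.67V), C2(3μF, Q=6μC, V=2.00V), C3(5μF, Q=17μC, V=3.40V), C4(1μF, Q=16μC, V=16.00V), C5(2μF, Q=9μC, V=4.50V)
Op 1: CLOSE 3-4: Q_total=33.00, C_total=6.00, V=5.50; Q3=27.50, Q4=5.50; dissipated=66.150
Op 2: CLOSE 2-1: Q_total=11.00, C_total=6.00, V=1.83; Q2=5.50, Q1=5.50; dissipated=0.083
Op 3: CLOSE 4-2: Q_total=11.00, C_total=4.00, V=2.75; Q4=2.75, Q2=8.25; dissipated=5.042
Op 4: CLOSE 5-4: Q_total=11.75, C_total=3.00, V=3.92; Q5=7.83, Q4=3.92; dissipated=1.021
Op 5: CLOSE 5-2: Q_total=16.08, C_total=5.00, V=3.22; Q5=6.43, Q2=9.65; dissipated=0.817
Final charges: Q1=5.50, Q2=9.65, Q3=27.50, Q4=3.92, Q5=6.43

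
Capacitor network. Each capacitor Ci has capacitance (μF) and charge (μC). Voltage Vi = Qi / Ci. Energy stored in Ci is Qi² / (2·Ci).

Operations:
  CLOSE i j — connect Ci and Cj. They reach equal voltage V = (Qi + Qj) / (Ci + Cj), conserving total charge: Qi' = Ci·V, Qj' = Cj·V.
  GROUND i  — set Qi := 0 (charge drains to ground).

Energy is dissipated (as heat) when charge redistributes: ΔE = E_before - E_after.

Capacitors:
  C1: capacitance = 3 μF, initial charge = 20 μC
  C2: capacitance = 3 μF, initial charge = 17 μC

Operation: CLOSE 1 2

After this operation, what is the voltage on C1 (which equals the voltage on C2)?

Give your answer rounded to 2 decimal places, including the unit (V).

Initial: C1(3μF, Q=20μC, V=6.67V), C2(3μF, Q=17μC, V=5.67V)
Op 1: CLOSE 1-2: Q_total=37.00, C_total=6.00, V=6.17; Q1=18.50, Q2=18.50; dissipated=0.750

Answer: 6.17 V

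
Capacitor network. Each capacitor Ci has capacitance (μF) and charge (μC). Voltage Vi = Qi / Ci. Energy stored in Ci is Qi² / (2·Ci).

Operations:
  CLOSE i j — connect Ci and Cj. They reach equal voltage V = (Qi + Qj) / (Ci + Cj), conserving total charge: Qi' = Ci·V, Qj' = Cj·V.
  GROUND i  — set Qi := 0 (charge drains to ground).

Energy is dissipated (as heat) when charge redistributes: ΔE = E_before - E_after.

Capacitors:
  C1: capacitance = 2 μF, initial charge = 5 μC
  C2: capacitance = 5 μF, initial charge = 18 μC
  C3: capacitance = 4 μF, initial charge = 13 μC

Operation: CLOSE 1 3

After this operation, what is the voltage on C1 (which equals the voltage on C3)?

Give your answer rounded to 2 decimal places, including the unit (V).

Initial: C1(2μF, Q=5μC, V=2.50V), C2(5μF, Q=18μC, V=3.60V), C3(4μF, Q=13μC, V=3.25V)
Op 1: CLOSE 1-3: Q_total=18.00, C_total=6.00, V=3.00; Q1=6.00, Q3=12.00; dissipated=0.375

Answer: 3.00 V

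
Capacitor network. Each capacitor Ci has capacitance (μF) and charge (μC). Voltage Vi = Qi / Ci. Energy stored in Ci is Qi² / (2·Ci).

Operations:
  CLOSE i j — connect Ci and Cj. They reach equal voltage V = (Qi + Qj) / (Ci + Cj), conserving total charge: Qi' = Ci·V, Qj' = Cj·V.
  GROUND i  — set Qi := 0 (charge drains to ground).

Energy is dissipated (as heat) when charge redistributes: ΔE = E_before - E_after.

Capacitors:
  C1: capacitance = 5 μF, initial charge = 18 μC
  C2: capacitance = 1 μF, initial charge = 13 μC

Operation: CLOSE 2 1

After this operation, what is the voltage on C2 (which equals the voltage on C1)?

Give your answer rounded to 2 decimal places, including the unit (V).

Answer: 5.17 V

Derivation:
Initial: C1(5μF, Q=18μC, V=3.60V), C2(1μF, Q=13μC, V=13.00V)
Op 1: CLOSE 2-1: Q_total=31.00, C_total=6.00, V=5.17; Q2=5.17, Q1=25.83; dissipated=36.817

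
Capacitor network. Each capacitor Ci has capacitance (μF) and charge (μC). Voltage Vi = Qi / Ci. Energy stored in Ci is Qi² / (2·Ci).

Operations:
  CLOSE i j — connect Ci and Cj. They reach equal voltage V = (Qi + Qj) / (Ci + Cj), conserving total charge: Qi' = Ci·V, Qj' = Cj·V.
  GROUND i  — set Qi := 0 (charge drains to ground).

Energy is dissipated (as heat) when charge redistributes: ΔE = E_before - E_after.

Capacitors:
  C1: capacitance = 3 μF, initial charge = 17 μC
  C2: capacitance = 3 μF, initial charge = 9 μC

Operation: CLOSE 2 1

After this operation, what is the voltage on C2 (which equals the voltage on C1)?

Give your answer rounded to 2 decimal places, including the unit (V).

Initial: C1(3μF, Q=17μC, V=5.67V), C2(3μF, Q=9μC, V=3.00V)
Op 1: CLOSE 2-1: Q_total=26.00, C_total=6.00, V=4.33; Q2=13.00, Q1=13.00; dissipated=5.333

Answer: 4.33 V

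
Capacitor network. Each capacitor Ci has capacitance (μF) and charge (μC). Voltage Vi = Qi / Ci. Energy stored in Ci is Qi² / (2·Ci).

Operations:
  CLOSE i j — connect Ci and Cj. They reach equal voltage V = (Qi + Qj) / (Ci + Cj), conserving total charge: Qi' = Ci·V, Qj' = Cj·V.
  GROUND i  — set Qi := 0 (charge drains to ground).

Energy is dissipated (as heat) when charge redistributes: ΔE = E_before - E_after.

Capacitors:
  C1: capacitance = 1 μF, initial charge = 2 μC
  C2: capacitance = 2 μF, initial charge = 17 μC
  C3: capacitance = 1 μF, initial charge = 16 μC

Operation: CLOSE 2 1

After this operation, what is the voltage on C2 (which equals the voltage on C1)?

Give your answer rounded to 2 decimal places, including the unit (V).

Initial: C1(1μF, Q=2μC, V=2.00V), C2(2μF, Q=17μC, V=8.50V), C3(1μF, Q=16μC, V=16.00V)
Op 1: CLOSE 2-1: Q_total=19.00, C_total=3.00, V=6.33; Q2=12.67, Q1=6.33; dissipated=14.083

Answer: 6.33 V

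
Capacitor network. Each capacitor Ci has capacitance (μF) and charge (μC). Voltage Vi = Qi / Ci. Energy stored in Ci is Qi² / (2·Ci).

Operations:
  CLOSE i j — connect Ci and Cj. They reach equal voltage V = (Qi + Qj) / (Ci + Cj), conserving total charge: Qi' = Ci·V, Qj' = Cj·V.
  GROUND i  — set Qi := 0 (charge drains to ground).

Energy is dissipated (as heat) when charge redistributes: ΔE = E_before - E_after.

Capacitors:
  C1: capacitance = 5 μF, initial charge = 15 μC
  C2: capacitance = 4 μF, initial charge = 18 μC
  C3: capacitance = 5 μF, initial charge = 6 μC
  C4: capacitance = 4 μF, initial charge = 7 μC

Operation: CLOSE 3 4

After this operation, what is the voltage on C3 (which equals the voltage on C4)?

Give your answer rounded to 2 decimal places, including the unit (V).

Initial: C1(5μF, Q=15μC, V=3.00V), C2(4μF, Q=18μC, V=4.50V), C3(5μF, Q=6μC, V=1.20V), C4(4μF, Q=7μC, V=1.75V)
Op 1: CLOSE 3-4: Q_total=13.00, C_total=9.00, V=1.44; Q3=7.22, Q4=5.78; dissipated=0.336

Answer: 1.44 V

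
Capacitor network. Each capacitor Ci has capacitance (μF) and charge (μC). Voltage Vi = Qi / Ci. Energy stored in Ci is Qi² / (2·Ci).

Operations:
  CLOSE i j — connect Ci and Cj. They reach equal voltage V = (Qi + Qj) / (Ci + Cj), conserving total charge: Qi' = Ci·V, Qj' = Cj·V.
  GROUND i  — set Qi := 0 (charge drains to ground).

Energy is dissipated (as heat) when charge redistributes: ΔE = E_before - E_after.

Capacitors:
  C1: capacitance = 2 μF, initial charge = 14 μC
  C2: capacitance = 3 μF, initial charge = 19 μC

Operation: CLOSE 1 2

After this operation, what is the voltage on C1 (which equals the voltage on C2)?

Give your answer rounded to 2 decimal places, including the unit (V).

Answer: 6.60 V

Derivation:
Initial: C1(2μF, Q=14μC, V=7.00V), C2(3μF, Q=19μC, V=6.33V)
Op 1: CLOSE 1-2: Q_total=33.00, C_total=5.00, V=6.60; Q1=13.20, Q2=19.80; dissipated=0.267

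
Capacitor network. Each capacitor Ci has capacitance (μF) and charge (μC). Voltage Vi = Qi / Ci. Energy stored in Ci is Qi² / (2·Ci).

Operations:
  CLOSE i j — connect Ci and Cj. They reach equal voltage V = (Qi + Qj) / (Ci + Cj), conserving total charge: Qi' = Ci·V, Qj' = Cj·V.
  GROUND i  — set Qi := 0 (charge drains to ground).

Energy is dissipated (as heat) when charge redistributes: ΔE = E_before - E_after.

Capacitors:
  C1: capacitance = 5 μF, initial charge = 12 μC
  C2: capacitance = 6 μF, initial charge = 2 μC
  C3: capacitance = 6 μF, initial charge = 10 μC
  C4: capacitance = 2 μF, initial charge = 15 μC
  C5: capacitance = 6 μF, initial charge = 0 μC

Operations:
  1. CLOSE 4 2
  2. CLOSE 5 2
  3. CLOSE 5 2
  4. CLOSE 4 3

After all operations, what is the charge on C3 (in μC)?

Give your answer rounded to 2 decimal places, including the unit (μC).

Answer: 10.69 μC

Derivation:
Initial: C1(5μF, Q=12μC, V=2.40V), C2(6μF, Q=2μC, V=0.33V), C3(6μF, Q=10μC, V=1.67V), C4(2μF, Q=15μC, V=7.50V), C5(6μF, Q=0μC, V=0.00V)
Op 1: CLOSE 4-2: Q_total=17.00, C_total=8.00, V=2.12; Q4=4.25, Q2=12.75; dissipated=38.521
Op 2: CLOSE 5-2: Q_total=12.75, C_total=12.00, V=1.06; Q5=6.38, Q2=6.38; dissipated=6.773
Op 3: CLOSE 5-2: Q_total=12.75, C_total=12.00, V=1.06; Q5=6.38, Q2=6.38; dissipated=0.000
Op 4: CLOSE 4-3: Q_total=14.25, C_total=8.00, V=1.78; Q4=3.56, Q3=10.69; dissipated=0.158
Final charges: Q1=12.00, Q2=6.38, Q3=10.69, Q4=3.56, Q5=6.38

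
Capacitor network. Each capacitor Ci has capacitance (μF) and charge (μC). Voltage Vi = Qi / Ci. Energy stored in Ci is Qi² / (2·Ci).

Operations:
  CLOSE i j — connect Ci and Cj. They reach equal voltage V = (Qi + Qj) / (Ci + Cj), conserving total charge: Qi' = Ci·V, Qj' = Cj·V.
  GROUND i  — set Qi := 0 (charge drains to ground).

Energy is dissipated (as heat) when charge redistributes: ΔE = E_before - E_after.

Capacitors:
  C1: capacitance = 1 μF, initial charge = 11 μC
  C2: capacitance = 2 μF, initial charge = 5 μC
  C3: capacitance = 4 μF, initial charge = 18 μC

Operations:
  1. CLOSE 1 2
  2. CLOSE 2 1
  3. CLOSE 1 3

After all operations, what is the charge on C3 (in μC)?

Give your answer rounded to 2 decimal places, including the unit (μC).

Answer: 18.67 μC

Derivation:
Initial: C1(1μF, Q=11μC, V=11.00V), C2(2μF, Q=5μC, V=2.50V), C3(4μF, Q=18μC, V=4.50V)
Op 1: CLOSE 1-2: Q_total=16.00, C_total=3.00, V=5.33; Q1=5.33, Q2=10.67; dissipated=24.083
Op 2: CLOSE 2-1: Q_total=16.00, C_total=3.00, V=5.33; Q2=10.67, Q1=5.33; dissipated=0.000
Op 3: CLOSE 1-3: Q_total=23.33, C_total=5.00, V=4.67; Q1=4.67, Q3=18.67; dissipated=0.278
Final charges: Q1=4.67, Q2=10.67, Q3=18.67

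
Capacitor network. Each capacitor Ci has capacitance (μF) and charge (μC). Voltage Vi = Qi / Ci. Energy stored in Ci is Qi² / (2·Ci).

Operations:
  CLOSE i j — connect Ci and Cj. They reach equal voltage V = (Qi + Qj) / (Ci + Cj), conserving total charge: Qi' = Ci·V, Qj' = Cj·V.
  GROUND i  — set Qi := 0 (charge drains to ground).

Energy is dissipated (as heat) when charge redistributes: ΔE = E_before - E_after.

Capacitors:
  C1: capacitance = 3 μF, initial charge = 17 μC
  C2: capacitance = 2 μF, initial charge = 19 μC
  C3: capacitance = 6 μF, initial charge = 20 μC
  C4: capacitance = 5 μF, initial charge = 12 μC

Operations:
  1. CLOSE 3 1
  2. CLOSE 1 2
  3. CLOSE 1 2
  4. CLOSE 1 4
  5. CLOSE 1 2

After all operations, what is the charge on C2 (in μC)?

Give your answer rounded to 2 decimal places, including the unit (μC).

Answer: 9.63 μC

Derivation:
Initial: C1(3μF, Q=17μC, V=5.67V), C2(2μF, Q=19μC, V=9.50V), C3(6μF, Q=20μC, V=3.33V), C4(5μF, Q=12μC, V=2.40V)
Op 1: CLOSE 3-1: Q_total=37.00, C_total=9.00, V=4.11; Q3=24.67, Q1=12.33; dissipated=5.444
Op 2: CLOSE 1-2: Q_total=31.33, C_total=5.00, V=6.27; Q1=18.80, Q2=12.53; dissipated=17.424
Op 3: CLOSE 1-2: Q_total=31.33, C_total=5.00, V=6.27; Q1=18.80, Q2=12.53; dissipated=0.000
Op 4: CLOSE 1-4: Q_total=30.80, C_total=8.00, V=3.85; Q1=11.55, Q4=19.25; dissipated=14.017
Op 5: CLOSE 1-2: Q_total=24.08, C_total=5.00, V=4.82; Q1=14.45, Q2=9.63; dissipated=3.504
Final charges: Q1=14.45, Q2=9.63, Q3=24.67, Q4=19.25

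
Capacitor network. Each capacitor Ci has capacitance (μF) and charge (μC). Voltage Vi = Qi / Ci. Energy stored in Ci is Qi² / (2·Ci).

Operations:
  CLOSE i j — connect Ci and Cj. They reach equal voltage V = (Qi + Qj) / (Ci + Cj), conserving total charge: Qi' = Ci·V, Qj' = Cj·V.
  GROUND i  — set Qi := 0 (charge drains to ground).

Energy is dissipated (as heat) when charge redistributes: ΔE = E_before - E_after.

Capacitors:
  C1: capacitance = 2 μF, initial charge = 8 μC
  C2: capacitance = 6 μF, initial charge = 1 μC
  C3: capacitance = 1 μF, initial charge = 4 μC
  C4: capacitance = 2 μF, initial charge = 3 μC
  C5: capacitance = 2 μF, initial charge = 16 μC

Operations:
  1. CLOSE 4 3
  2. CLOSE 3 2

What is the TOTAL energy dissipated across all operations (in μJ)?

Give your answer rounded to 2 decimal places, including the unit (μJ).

Answer: 4.10 μJ

Derivation:
Initial: C1(2μF, Q=8μC, V=4.00V), C2(6μF, Q=1μC, V=0.17V), C3(1μF, Q=4μC, V=4.00V), C4(2μF, Q=3μC, V=1.50V), C5(2μF, Q=16μC, V=8.00V)
Op 1: CLOSE 4-3: Q_total=7.00, C_total=3.00, V=2.33; Q4=4.67, Q3=2.33; dissipated=2.083
Op 2: CLOSE 3-2: Q_total=3.33, C_total=7.00, V=0.48; Q3=0.48, Q2=2.86; dissipated=2.012
Total dissipated: 4.095 μJ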